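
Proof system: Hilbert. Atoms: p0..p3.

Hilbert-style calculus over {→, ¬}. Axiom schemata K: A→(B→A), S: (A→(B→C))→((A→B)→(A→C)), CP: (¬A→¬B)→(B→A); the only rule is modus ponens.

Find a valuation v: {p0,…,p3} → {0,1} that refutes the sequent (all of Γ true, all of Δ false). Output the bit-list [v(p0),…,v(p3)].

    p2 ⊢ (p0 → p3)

Enumerate valuations to refute Γ ⊢ Δ:
  v=0000: Γ:[p2=F] Δ:[(p0 → p3)=T] refutes=False
  v=0001: Γ:[p2=F] Δ:[(p0 → p3)=T] refutes=False
  v=0010: Γ:[p2=T] Δ:[(p0 → p3)=T] refutes=False
  v=0011: Γ:[p2=T] Δ:[(p0 → p3)=T] refutes=False
  v=0100: Γ:[p2=F] Δ:[(p0 → p3)=T] refutes=False
  v=0101: Γ:[p2=F] Δ:[(p0 → p3)=T] refutes=False
  v=0110: Γ:[p2=T] Δ:[(p0 → p3)=T] refutes=False
  v=0111: Γ:[p2=T] Δ:[(p0 → p3)=T] refutes=False
  v=1000: Γ:[p2=F] Δ:[(p0 → p3)=F] refutes=False
  v=1001: Γ:[p2=F] Δ:[(p0 → p3)=T] refutes=False
  v=1010: Γ:[p2=T] Δ:[(p0 → p3)=F] refutes=True  ← countermodel

Result: [1, 0, 1, 0]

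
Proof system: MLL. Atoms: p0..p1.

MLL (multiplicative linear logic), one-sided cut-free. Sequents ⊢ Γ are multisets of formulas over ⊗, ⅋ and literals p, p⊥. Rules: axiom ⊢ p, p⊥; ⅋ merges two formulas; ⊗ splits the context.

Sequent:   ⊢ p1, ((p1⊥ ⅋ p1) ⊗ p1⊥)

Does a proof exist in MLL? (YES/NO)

Derivation trace:
[⊗]  ⊢ p1, ((p1⊥ ⅋ p1) ⊗ p1⊥)
  [⅋]  ⊢ (p1⊥ ⅋ p1)
    [Ax]  ⊢ p1, p1⊥
  [Ax]  ⊢ p1, p1⊥

Result: YES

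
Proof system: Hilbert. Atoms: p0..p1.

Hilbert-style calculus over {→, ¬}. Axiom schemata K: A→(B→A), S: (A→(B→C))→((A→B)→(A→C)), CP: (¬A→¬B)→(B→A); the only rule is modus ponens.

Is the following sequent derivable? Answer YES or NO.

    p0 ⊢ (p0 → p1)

Search for a countermodel by truth-table:
  v=00: Γ:[p0=F] Δ:[(p0 → p1)=T] refutes=False
  v=01: Γ:[p0=F] Δ:[(p0 → p1)=T] refutes=False
  v=10: Γ:[p0=T] Δ:[(p0 → p1)=F] refutes=True  ← countermodel

Result: NO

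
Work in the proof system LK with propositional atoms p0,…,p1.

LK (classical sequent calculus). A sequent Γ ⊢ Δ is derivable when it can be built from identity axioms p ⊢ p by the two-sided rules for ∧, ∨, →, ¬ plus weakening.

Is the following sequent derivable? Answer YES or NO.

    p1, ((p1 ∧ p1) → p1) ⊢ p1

Derivation (root first):
[→L] p1, ((p1 ∧ p1) → p1) ⊢ p1
  [∧R] p1 ⊢ (p1 ∧ p1)
    [Ax] p1 ⊢ p1
    [Ax] p1 ⊢ p1
  [Ax] p1 ⊢ p1

Result: YES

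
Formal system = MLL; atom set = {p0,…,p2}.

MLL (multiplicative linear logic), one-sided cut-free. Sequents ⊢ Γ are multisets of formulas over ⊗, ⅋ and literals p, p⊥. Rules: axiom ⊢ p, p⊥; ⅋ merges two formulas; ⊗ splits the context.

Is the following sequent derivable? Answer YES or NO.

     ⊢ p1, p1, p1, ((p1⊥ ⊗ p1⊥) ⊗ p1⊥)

Derivation (root first):
[⊗]  ⊢ p1, p1, p1, ((p1⊥ ⊗ p1⊥) ⊗ p1⊥)
  [⊗]  ⊢ p1, p1, (p1⊥ ⊗ p1⊥)
    [Ax]  ⊢ p1, p1⊥
    [Ax]  ⊢ p1, p1⊥
  [Ax]  ⊢ p1, p1⊥

Result: YES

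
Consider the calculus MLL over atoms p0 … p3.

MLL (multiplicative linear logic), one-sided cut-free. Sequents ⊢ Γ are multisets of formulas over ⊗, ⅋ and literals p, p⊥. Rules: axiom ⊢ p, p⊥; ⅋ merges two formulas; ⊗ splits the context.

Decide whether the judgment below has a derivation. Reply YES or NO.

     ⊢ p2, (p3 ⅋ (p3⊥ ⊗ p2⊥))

Derivation (root first):
[⅋]  ⊢ p2, (p3 ⅋ (p3⊥ ⊗ p2⊥))
  [⊗]  ⊢ p3, p2, (p3⊥ ⊗ p2⊥)
    [Ax]  ⊢ p3, p3⊥
    [Ax]  ⊢ p2, p2⊥

Result: YES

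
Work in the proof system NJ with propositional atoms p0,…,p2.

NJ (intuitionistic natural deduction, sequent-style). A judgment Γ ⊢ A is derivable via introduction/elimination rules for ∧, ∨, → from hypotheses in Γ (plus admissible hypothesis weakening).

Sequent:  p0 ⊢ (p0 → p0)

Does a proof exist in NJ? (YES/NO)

Derivation (root first):
[Wk] p0 ⊢ (p0 → p0)
  [→I]  ⊢ (p0 → p0)
    [Ax] p0 ⊢ p0

Result: YES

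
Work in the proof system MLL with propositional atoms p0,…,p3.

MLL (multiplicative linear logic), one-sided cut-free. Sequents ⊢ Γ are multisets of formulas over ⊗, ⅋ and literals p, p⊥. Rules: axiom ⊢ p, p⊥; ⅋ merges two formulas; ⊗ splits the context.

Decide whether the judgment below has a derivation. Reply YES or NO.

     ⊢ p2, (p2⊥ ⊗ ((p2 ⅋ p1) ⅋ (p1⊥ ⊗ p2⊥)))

Proof tree:
[⊗]  ⊢ p2, (p2⊥ ⊗ ((p2 ⅋ p1) ⅋ (p1⊥ ⊗ p2⊥)))
  [Ax]  ⊢ p2, p2⊥
  [⅋]  ⊢ ((p2 ⅋ p1) ⅋ (p1⊥ ⊗ p2⊥))
    [⅋]  ⊢ (p1⊥ ⊗ p2⊥), (p2 ⅋ p1)
      [⊗]  ⊢ p1, p2, (p1⊥ ⊗ p2⊥)
        [Ax]  ⊢ p1, p1⊥
        [Ax]  ⊢ p2, p2⊥

Result: YES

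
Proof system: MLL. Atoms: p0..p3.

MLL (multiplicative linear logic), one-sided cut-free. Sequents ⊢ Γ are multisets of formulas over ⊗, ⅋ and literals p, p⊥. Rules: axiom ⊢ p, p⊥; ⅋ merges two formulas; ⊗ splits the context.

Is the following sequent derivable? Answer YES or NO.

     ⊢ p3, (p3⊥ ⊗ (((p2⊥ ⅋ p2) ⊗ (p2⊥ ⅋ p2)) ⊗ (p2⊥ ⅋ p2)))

Derivation (root first):
[⊗]  ⊢ p3, (p3⊥ ⊗ (((p2⊥ ⅋ p2) ⊗ (p2⊥ ⅋ p2)) ⊗ (p2⊥ ⅋ p2)))
  [Ax]  ⊢ p3, p3⊥
  [⊗]  ⊢ (((p2⊥ ⅋ p2) ⊗ (p2⊥ ⅋ p2)) ⊗ (p2⊥ ⅋ p2))
    [⊗]  ⊢ ((p2⊥ ⅋ p2) ⊗ (p2⊥ ⅋ p2))
      [⅋]  ⊢ (p2⊥ ⅋ p2)
        [Ax]  ⊢ p2, p2⊥
      [⅋]  ⊢ (p2⊥ ⅋ p2)
        [Ax]  ⊢ p2, p2⊥
    [⅋]  ⊢ (p2⊥ ⅋ p2)
      [Ax]  ⊢ p2, p2⊥

Result: YES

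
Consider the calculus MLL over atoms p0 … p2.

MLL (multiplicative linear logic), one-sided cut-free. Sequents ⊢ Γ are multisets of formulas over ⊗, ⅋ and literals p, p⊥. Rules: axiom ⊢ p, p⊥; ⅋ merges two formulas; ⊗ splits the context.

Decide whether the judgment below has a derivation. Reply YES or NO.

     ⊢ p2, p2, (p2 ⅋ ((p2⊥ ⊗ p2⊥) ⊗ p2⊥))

Derivation (root first):
[⅋]  ⊢ p2, p2, (p2 ⅋ ((p2⊥ ⊗ p2⊥) ⊗ p2⊥))
  [⊗]  ⊢ p2, p2, p2, ((p2⊥ ⊗ p2⊥) ⊗ p2⊥)
    [⊗]  ⊢ p2, p2, (p2⊥ ⊗ p2⊥)
      [Ax]  ⊢ p2, p2⊥
      [Ax]  ⊢ p2, p2⊥
    [Ax]  ⊢ p2, p2⊥

Result: YES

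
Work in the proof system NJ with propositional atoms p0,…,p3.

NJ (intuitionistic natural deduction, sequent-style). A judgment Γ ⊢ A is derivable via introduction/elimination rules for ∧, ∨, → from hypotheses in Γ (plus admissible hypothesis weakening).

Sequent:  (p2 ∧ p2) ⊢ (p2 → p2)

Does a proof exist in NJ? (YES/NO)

Derivation trace:
[Wk] (p2 ∧ p2) ⊢ (p2 → p2)
  [→I]  ⊢ (p2 → p2)
    [Ax] p2 ⊢ p2

Result: YES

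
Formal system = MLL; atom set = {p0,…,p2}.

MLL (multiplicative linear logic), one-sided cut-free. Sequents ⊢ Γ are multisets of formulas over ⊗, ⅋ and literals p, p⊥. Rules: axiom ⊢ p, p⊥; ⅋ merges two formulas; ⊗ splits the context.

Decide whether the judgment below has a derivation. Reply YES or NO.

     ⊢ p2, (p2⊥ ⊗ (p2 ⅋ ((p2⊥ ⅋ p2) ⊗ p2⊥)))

Derivation trace:
[⊗]  ⊢ p2, (p2⊥ ⊗ (p2 ⅋ ((p2⊥ ⅋ p2) ⊗ p2⊥)))
  [Ax]  ⊢ p2, p2⊥
  [⅋]  ⊢ (p2 ⅋ ((p2⊥ ⅋ p2) ⊗ p2⊥))
    [⊗]  ⊢ p2, ((p2⊥ ⅋ p2) ⊗ p2⊥)
      [⅋]  ⊢ (p2⊥ ⅋ p2)
        [Ax]  ⊢ p2, p2⊥
      [Ax]  ⊢ p2, p2⊥

Result: YES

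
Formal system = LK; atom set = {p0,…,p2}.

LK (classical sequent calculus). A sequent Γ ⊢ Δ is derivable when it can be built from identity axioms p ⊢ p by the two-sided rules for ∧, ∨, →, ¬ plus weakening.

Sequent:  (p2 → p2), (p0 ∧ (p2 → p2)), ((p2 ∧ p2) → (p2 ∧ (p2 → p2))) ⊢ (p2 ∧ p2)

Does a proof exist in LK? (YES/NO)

Truth-table refutation:
  v=000: Γ:[(p2 → p2)=T, (p0 ∧ (p2 → p2))=F, ((p2 ∧ p2) → (p2 ∧ (p2 → p2)))=T] Δ:[(p2 ∧ p2)=F] refutes=False
  v=001: Γ:[(p2 → p2)=T, (p0 ∧ (p2 → p2))=F, ((p2 ∧ p2) → (p2 ∧ (p2 → p2)))=T] Δ:[(p2 ∧ p2)=T] refutes=False
  v=010: Γ:[(p2 → p2)=T, (p0 ∧ (p2 → p2))=F, ((p2 ∧ p2) → (p2 ∧ (p2 → p2)))=T] Δ:[(p2 ∧ p2)=F] refutes=False
  v=011: Γ:[(p2 → p2)=T, (p0 ∧ (p2 → p2))=F, ((p2 ∧ p2) → (p2 ∧ (p2 → p2)))=T] Δ:[(p2 ∧ p2)=T] refutes=False
  v=100: Γ:[(p2 → p2)=T, (p0 ∧ (p2 → p2))=T, ((p2 ∧ p2) → (p2 ∧ (p2 → p2)))=T] Δ:[(p2 ∧ p2)=F] refutes=True  ← countermodel

Result: NO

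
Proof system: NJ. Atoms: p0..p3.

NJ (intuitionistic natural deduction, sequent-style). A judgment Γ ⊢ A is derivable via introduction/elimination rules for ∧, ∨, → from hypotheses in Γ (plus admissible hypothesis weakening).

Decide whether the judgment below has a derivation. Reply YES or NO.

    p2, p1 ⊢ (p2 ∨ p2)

Derivation (root first):
[Wk] p2, p1 ⊢ (p2 ∨ p2)
  [∨I₂] p2 ⊢ (p2 ∨ p2)
    [Ax] p2 ⊢ p2

Result: YES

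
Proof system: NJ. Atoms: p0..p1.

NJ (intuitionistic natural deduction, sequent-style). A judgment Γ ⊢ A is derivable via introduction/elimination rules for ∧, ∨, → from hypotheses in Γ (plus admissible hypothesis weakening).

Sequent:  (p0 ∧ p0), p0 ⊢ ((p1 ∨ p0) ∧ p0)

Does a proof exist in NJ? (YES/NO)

Derivation trace:
[∧I] (p0 ∧ p0), p0 ⊢ ((p1 ∨ p0) ∧ p0)
  [∨I₂] p0, (p0 ∧ p0) ⊢ (p1 ∨ p0)
    [Wk] p0, (p0 ∧ p0) ⊢ p0
      [Ax] p0 ⊢ p0
  [Ax] p0 ⊢ p0

Result: YES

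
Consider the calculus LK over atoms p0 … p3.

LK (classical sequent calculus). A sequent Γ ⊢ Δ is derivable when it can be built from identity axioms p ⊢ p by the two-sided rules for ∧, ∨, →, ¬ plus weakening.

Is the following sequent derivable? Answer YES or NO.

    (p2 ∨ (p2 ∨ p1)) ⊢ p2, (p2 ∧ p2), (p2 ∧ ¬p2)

Truth-table refutation:
  v=0000: Γ:[(p2 ∨ (p2 ∨ p1))=F] Δ:[p2=F, (p2 ∧ p2)=F, (p2 ∧ ¬p2)=F] refutes=False
  v=0001: Γ:[(p2 ∨ (p2 ∨ p1))=F] Δ:[p2=F, (p2 ∧ p2)=F, (p2 ∧ ¬p2)=F] refutes=False
  v=0010: Γ:[(p2 ∨ (p2 ∨ p1))=T] Δ:[p2=T, (p2 ∧ p2)=T, (p2 ∧ ¬p2)=F] refutes=False
  v=0011: Γ:[(p2 ∨ (p2 ∨ p1))=T] Δ:[p2=T, (p2 ∧ p2)=T, (p2 ∧ ¬p2)=F] refutes=False
  v=0100: Γ:[(p2 ∨ (p2 ∨ p1))=T] Δ:[p2=F, (p2 ∧ p2)=F, (p2 ∧ ¬p2)=F] refutes=True  ← countermodel

Result: NO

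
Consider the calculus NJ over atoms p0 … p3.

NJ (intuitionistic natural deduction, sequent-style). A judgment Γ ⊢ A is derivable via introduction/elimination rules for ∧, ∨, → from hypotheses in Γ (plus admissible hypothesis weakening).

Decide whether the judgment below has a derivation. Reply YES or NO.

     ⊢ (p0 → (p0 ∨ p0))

Derivation trace:
[→I]  ⊢ (p0 → (p0 ∨ p0))
  [∨I₂] p0 ⊢ (p0 ∨ p0)
    [Ax] p0 ⊢ p0

Result: YES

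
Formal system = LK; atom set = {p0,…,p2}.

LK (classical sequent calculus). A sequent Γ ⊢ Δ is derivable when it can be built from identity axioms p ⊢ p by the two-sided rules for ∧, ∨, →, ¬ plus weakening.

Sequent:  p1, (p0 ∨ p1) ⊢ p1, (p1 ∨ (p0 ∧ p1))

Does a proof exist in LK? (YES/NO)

Proof tree:
[∨R] p1, (p0 ∨ p1) ⊢ p1, (p1 ∨ (p0 ∧ p1))
  [WR] p1, (p0 ∨ p1) ⊢ p1, (p0 ∧ p1), p1
    [∧R] p1, (p0 ∨ p1) ⊢ p1, (p0 ∧ p1)
      [∨L] (p0 ∨ p1) ⊢ p1, p0
        [Ax] p0 ⊢ p0
        [Ax] p1 ⊢ p1
      [Ax] p1 ⊢ p1

Result: YES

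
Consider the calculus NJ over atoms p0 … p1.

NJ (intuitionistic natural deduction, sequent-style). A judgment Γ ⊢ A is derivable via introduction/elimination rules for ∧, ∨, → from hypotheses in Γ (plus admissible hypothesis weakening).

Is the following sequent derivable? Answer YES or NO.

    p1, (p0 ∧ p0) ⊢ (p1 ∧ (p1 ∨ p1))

Proof tree:
[∧I] p1, (p0 ∧ p0) ⊢ (p1 ∧ (p1 ∨ p1))
  [Ax] p1 ⊢ p1
  [Wk] p1, (p0 ∧ p0) ⊢ (p1 ∨ p1)
    [∨I₁] p1 ⊢ (p1 ∨ p1)
      [Ax] p1 ⊢ p1

Result: YES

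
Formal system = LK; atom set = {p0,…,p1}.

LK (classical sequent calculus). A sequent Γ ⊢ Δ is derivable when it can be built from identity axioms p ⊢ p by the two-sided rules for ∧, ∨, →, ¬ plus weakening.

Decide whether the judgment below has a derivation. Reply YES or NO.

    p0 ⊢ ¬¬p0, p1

Derivation (root first):
[WR] p0 ⊢ ¬¬p0, p1
  [¬R] p0 ⊢ ¬¬p0
    [¬L] p0, ¬p0 ⊢ 
      [Ax] p0 ⊢ p0

Result: YES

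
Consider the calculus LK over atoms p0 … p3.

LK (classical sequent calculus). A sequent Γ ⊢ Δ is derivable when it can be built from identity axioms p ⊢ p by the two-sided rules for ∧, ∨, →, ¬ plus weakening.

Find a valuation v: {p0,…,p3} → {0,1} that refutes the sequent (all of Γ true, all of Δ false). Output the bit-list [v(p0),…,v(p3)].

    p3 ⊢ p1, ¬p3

Search for a countermodel by truth-table:
  v=0000: Γ:[p3=F] Δ:[p1=F, ¬p3=T] refutes=False
  v=0001: Γ:[p3=T] Δ:[p1=F, ¬p3=F] refutes=True  ← countermodel

Result: [0, 0, 0, 1]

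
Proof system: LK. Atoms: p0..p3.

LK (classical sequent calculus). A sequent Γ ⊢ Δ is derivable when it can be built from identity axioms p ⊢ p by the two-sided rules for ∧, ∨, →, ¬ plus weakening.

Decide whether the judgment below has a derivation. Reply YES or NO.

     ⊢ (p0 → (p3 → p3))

Derivation (root first):
[→R]  ⊢ (p0 → (p3 → p3))
  [WL] p0 ⊢ (p3 → p3)
    [→R]  ⊢ (p3 → p3)
      [Ax] p3 ⊢ p3

Result: YES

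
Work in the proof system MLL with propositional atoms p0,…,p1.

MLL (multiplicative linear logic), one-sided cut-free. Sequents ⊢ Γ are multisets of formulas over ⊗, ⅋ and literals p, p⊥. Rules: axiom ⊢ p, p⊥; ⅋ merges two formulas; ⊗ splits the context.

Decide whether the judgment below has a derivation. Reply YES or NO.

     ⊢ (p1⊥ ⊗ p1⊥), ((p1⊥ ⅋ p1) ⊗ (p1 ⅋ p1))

Proof tree:
[⊗]  ⊢ (p1⊥ ⊗ p1⊥), ((p1⊥ ⅋ p1) ⊗ (p1 ⅋ p1))
  [⅋]  ⊢ (p1⊥ ⅋ p1)
    [Ax]  ⊢ p1, p1⊥
  [⅋]  ⊢ (p1⊥ ⊗ p1⊥), (p1 ⅋ p1)
    [⊗]  ⊢ p1, p1, (p1⊥ ⊗ p1⊥)
      [Ax]  ⊢ p1, p1⊥
      [Ax]  ⊢ p1, p1⊥

Result: YES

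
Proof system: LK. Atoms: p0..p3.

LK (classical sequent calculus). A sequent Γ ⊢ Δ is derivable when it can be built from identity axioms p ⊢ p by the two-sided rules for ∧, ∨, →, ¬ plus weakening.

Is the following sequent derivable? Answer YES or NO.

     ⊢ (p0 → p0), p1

Derivation trace:
[WR]  ⊢ (p0 → p0), p1
  [→R]  ⊢ (p0 → p0)
    [Ax] p0 ⊢ p0

Result: YES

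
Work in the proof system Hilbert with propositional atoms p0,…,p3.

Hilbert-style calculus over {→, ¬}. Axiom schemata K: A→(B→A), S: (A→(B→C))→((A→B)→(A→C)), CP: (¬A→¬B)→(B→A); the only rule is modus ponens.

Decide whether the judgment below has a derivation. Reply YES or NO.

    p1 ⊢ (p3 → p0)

Truth-table refutation:
  v=0000: Γ:[p1=F] Δ:[(p3 → p0)=T] refutes=False
  v=0001: Γ:[p1=F] Δ:[(p3 → p0)=F] refutes=False
  v=0010: Γ:[p1=F] Δ:[(p3 → p0)=T] refutes=False
  v=0011: Γ:[p1=F] Δ:[(p3 → p0)=F] refutes=False
  v=0100: Γ:[p1=T] Δ:[(p3 → p0)=T] refutes=False
  v=0101: Γ:[p1=T] Δ:[(p3 → p0)=F] refutes=True  ← countermodel

Result: NO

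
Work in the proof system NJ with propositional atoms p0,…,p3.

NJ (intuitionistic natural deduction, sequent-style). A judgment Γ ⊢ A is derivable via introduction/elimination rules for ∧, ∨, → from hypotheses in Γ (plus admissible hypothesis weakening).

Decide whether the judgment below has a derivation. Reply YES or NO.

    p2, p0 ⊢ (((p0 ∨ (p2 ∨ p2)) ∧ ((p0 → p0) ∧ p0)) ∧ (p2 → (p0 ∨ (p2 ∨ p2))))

Derivation trace:
[∧I] p2, p0 ⊢ (((p0 ∨ (p2 ∨ p2)) ∧ ((p0 → p0) ∧ p0)) ∧ (p2 → (p0 ∨ (p2 ∨ p2))))
  [∧I] p2, p0 ⊢ ((p0 ∨ (p2 ∨ p2)) ∧ ((p0 → p0) ∧ p0))
    [∨I₂] p2 ⊢ (p0 ∨ (p2 ∨ p2))
      [∨I₂] p2 ⊢ (p2 ∨ p2)
        [Ax] p2 ⊢ p2
    [∧I] p0 ⊢ ((p0 → p0) ∧ p0)
      [→I]  ⊢ (p0 → p0)
        [Ax] p0 ⊢ p0
      [Ax] p0 ⊢ p0
  [→I]  ⊢ (p2 → (p0 ∨ (p2 ∨ p2)))
    [∨I₂] p2 ⊢ (p0 ∨ (p2 ∨ p2))
      [∨I₂] p2 ⊢ (p2 ∨ p2)
        [Ax] p2 ⊢ p2

Result: YES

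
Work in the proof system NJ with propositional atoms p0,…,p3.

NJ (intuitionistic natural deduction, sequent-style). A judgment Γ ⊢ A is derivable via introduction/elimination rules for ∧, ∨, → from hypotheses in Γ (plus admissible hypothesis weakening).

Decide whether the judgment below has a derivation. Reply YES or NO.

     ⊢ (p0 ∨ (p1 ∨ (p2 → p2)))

Proof tree:
[∨I₂]  ⊢ (p0 ∨ (p1 ∨ (p2 → p2)))
  [∨I₂]  ⊢ (p1 ∨ (p2 → p2))
    [→I]  ⊢ (p2 → p2)
      [Ax] p2 ⊢ p2

Result: YES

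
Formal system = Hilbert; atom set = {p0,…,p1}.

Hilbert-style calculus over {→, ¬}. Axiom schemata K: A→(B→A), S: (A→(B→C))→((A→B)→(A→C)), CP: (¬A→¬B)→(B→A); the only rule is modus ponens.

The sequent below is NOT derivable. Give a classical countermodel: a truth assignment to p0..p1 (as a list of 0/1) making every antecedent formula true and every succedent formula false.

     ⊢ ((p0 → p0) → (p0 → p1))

Search for a countermodel by truth-table:
  v=00: Γ:[] Δ:[((p0 → p0) → (p0 → p1))=T] refutes=False
  v=01: Γ:[] Δ:[((p0 → p0) → (p0 → p1))=T] refutes=False
  v=10: Γ:[] Δ:[((p0 → p0) → (p0 → p1))=F] refutes=True  ← countermodel

Result: [1, 0]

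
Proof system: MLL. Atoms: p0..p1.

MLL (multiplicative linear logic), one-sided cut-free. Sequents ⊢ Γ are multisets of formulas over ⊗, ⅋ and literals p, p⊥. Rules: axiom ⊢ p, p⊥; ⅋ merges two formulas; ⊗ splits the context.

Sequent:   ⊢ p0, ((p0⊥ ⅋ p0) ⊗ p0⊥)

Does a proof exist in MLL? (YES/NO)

Derivation trace:
[⊗]  ⊢ p0, ((p0⊥ ⅋ p0) ⊗ p0⊥)
  [⅋]  ⊢ (p0⊥ ⅋ p0)
    [Ax]  ⊢ p0, p0⊥
  [Ax]  ⊢ p0, p0⊥

Result: YES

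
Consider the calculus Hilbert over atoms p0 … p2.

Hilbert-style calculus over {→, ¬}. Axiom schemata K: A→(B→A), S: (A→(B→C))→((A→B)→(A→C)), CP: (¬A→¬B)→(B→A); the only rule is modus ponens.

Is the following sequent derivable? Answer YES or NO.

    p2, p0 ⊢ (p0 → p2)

Derivation (root first):
[MP] p2, p0 ⊢ (p0 → p2)
  [K]  ⊢ (p2 → (p0 → p2))
  [MP] p2, p0 ⊢ p2
    [MP] p2 ⊢ (p0 → p2)
      [K]  ⊢ (p2 → (p0 → p2))
      [Hyp] p2 ⊢ p2
    [Hyp] p0 ⊢ p0

Result: YES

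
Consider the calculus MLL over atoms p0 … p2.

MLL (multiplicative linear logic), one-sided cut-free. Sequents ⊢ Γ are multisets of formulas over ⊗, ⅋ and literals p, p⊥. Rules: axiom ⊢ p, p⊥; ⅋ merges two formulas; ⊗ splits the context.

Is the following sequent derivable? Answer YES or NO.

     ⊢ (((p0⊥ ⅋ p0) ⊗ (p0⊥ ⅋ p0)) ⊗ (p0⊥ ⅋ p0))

Proof tree:
[⊗]  ⊢ (((p0⊥ ⅋ p0) ⊗ (p0⊥ ⅋ p0)) ⊗ (p0⊥ ⅋ p0))
  [⊗]  ⊢ ((p0⊥ ⅋ p0) ⊗ (p0⊥ ⅋ p0))
    [⅋]  ⊢ (p0⊥ ⅋ p0)
      [Ax]  ⊢ p0, p0⊥
    [⅋]  ⊢ (p0⊥ ⅋ p0)
      [Ax]  ⊢ p0, p0⊥
  [⅋]  ⊢ (p0⊥ ⅋ p0)
    [Ax]  ⊢ p0, p0⊥

Result: YES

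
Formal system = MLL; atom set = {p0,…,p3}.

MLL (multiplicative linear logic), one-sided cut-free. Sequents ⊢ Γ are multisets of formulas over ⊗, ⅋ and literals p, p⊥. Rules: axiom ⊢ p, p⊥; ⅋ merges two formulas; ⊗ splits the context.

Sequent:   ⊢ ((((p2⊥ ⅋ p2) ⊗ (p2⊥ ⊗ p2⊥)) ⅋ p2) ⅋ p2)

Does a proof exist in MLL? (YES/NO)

Derivation (root first):
[⅋]  ⊢ ((((p2⊥ ⅋ p2) ⊗ (p2⊥ ⊗ p2⊥)) ⅋ p2) ⅋ p2)
  [⅋]  ⊢ p2, (((p2⊥ ⅋ p2) ⊗ (p2⊥ ⊗ p2⊥)) ⅋ p2)
    [⊗]  ⊢ p2, p2, ((p2⊥ ⅋ p2) ⊗ (p2⊥ ⊗ p2⊥))
      [⅋]  ⊢ (p2⊥ ⅋ p2)
        [Ax]  ⊢ p2, p2⊥
      [⊗]  ⊢ p2, p2, (p2⊥ ⊗ p2⊥)
        [Ax]  ⊢ p2, p2⊥
        [Ax]  ⊢ p2, p2⊥

Result: YES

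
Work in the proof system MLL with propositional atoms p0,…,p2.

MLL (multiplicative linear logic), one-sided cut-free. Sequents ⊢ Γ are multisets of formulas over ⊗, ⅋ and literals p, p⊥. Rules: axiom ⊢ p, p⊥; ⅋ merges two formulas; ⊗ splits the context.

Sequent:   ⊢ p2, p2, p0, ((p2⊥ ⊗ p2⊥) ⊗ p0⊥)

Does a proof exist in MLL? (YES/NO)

Derivation (root first):
[⊗]  ⊢ p2, p2, p0, ((p2⊥ ⊗ p2⊥) ⊗ p0⊥)
  [⊗]  ⊢ p2, p2, (p2⊥ ⊗ p2⊥)
    [Ax]  ⊢ p2, p2⊥
    [Ax]  ⊢ p2, p2⊥
  [Ax]  ⊢ p0, p0⊥

Result: YES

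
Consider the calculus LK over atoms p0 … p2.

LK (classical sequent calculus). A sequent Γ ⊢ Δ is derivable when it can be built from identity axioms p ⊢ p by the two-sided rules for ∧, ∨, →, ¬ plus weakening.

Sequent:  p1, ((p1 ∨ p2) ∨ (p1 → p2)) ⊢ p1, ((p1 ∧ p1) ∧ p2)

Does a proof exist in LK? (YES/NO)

Derivation (root first):
[∧R] p1, ((p1 ∨ p2) ∨ (p1 → p2)) ⊢ p1, ((p1 ∧ p1) ∧ p2)
  [∧R] p1 ⊢ (p1 ∧ p1)
    [Ax] p1 ⊢ p1
    [Ax] p1 ⊢ p1
  [∨L] p1, ((p1 ∨ p2) ∨ (p1 → p2)) ⊢ p1, p2
    [∨L] (p1 ∨ p2) ⊢ p1, p2
      [Ax] p1 ⊢ p1
      [Ax] p2 ⊢ p2
    [→L] p1, (p1 → p2) ⊢ p2
      [Ax] p1 ⊢ p1
      [Ax] p2 ⊢ p2

Result: YES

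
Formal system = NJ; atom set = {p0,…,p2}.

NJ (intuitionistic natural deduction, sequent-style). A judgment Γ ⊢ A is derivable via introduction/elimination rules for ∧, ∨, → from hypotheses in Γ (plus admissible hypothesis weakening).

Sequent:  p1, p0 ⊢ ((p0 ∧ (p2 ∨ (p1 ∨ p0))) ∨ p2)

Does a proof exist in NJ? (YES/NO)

Proof tree:
[∨I₁] p1, p0 ⊢ ((p0 ∧ (p2 ∨ (p1 ∨ p0))) ∨ p2)
  [∧I] p1, p0 ⊢ (p0 ∧ (p2 ∨ (p1 ∨ p0)))
    [Ax] p0 ⊢ p0
    [∨I₂] p1 ⊢ (p2 ∨ (p1 ∨ p0))
      [∨I₁] p1 ⊢ (p1 ∨ p0)
        [Ax] p1 ⊢ p1

Result: YES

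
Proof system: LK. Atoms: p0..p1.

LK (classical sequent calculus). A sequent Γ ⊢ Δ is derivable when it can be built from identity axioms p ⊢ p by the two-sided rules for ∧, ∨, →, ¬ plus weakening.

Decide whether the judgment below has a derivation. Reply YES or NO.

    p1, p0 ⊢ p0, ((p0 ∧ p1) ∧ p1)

Derivation (root first):
[∧R] p1, p0 ⊢ p0, ((p0 ∧ p1) ∧ p1)
  [∧R] p1, p0 ⊢ (p0 ∧ p1)
    [Ax] p0 ⊢ p0
    [Ax] p1 ⊢ p1
  [WR] p0 ⊢ p0, p1
    [Ax] p0 ⊢ p0

Result: YES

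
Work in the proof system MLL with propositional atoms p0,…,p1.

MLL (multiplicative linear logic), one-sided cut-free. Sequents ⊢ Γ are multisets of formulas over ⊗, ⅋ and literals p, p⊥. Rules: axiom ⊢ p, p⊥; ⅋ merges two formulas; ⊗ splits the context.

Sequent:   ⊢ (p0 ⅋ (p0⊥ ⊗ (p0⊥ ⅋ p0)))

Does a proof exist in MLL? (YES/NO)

Derivation trace:
[⅋]  ⊢ (p0 ⅋ (p0⊥ ⊗ (p0⊥ ⅋ p0)))
  [⊗]  ⊢ p0, (p0⊥ ⊗ (p0⊥ ⅋ p0))
    [Ax]  ⊢ p0, p0⊥
    [⅋]  ⊢ (p0⊥ ⅋ p0)
      [Ax]  ⊢ p0, p0⊥

Result: YES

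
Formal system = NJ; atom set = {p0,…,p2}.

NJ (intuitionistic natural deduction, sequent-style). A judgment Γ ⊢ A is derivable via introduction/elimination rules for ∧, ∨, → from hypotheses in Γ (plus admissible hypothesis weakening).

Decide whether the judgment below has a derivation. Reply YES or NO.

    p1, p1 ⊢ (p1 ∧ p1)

Derivation trace:
[Wk] p1, p1 ⊢ (p1 ∧ p1)
  [∧I] p1 ⊢ (p1 ∧ p1)
    [Ax] p1 ⊢ p1
    [Ax] p1 ⊢ p1

Result: YES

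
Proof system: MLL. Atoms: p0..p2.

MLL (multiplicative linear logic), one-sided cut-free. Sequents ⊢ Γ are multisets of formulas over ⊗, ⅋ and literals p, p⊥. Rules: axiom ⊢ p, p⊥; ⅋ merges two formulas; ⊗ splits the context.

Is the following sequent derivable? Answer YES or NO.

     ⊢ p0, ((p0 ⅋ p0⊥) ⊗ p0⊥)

Proof tree:
[⊗]  ⊢ p0, ((p0 ⅋ p0⊥) ⊗ p0⊥)
  [⅋]  ⊢ (p0 ⅋ p0⊥)
    [Ax]  ⊢ p0, p0⊥
  [Ax]  ⊢ p0, p0⊥

Result: YES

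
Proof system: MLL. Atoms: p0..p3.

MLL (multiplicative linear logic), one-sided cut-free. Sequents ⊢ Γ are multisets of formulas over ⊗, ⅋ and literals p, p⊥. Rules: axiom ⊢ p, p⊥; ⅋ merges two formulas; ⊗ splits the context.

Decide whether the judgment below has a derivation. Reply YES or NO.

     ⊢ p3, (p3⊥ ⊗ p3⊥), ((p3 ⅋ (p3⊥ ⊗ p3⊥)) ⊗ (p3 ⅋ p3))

Derivation (root first):
[⊗]  ⊢ p3, (p3⊥ ⊗ p3⊥), ((p3 ⅋ (p3⊥ ⊗ p3⊥)) ⊗ (p3 ⅋ p3))
  [⅋]  ⊢ p3, (p3 ⅋ (p3⊥ ⊗ p3⊥))
    [⊗]  ⊢ p3, p3, (p3⊥ ⊗ p3⊥)
      [Ax]  ⊢ p3, p3⊥
      [Ax]  ⊢ p3, p3⊥
  [⅋]  ⊢ (p3⊥ ⊗ p3⊥), (p3 ⅋ p3)
    [⊗]  ⊢ p3, p3, (p3⊥ ⊗ p3⊥)
      [Ax]  ⊢ p3, p3⊥
      [Ax]  ⊢ p3, p3⊥

Result: YES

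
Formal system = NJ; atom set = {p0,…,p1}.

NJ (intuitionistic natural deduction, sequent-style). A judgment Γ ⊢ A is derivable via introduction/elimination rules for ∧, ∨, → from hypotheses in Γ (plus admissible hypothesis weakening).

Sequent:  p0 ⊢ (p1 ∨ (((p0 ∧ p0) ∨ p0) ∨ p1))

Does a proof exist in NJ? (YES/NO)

Derivation trace:
[∨I₂] p0 ⊢ (p1 ∨ (((p0 ∧ p0) ∨ p0) ∨ p1))
  [∨I₁] p0 ⊢ (((p0 ∧ p0) ∨ p0) ∨ p1)
    [∨I₁] p0 ⊢ ((p0 ∧ p0) ∨ p0)
      [∧I] p0 ⊢ (p0 ∧ p0)
        [Ax] p0 ⊢ p0
        [Ax] p0 ⊢ p0

Result: YES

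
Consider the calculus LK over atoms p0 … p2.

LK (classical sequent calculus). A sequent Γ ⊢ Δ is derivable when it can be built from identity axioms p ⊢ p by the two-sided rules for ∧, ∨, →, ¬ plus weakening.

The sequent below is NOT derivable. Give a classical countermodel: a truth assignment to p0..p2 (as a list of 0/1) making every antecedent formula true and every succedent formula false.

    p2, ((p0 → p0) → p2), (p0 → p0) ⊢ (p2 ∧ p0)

Truth-table refutation:
  v=000: Γ:[p2=F, ((p0 → p0) → p2)=F, (p0 → p0)=T] Δ:[(p2 ∧ p0)=F] refutes=False
  v=001: Γ:[p2=T, ((p0 → p0) → p2)=T, (p0 → p0)=T] Δ:[(p2 ∧ p0)=F] refutes=True  ← countermodel

Result: [0, 0, 1]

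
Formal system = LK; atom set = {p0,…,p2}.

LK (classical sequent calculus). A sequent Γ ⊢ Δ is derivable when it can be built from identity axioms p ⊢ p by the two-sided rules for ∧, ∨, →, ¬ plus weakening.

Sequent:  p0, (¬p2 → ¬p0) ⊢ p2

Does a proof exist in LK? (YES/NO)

Proof tree:
[→L] p0, (¬p2 → ¬p0) ⊢ p2
  [¬R]  ⊢ p2, ¬p2
    [Ax] p2 ⊢ p2
  [¬L] p0, ¬p0 ⊢ 
    [Ax] p0 ⊢ p0

Result: YES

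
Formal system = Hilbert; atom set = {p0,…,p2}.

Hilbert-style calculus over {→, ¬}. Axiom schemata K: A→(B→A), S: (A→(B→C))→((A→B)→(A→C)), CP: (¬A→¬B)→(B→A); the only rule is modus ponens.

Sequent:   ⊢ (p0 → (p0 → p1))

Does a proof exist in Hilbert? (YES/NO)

Enumerate valuations to refute Γ ⊢ Δ:
  v=000: Γ:[] Δ:[(p0 → (p0 → p1))=T] refutes=False
  v=001: Γ:[] Δ:[(p0 → (p0 → p1))=T] refutes=False
  v=010: Γ:[] Δ:[(p0 → (p0 → p1))=T] refutes=False
  v=011: Γ:[] Δ:[(p0 → (p0 → p1))=T] refutes=False
  v=100: Γ:[] Δ:[(p0 → (p0 → p1))=F] refutes=True  ← countermodel

Result: NO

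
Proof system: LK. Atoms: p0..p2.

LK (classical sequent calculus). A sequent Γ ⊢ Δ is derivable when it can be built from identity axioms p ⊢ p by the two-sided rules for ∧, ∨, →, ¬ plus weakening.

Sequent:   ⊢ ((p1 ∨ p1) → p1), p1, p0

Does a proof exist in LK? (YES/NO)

Derivation trace:
[WR]  ⊢ ((p1 ∨ p1) → p1), p1, p0
  [WR]  ⊢ ((p1 ∨ p1) → p1), p1
    [→R]  ⊢ ((p1 ∨ p1) → p1)
      [∨L] (p1 ∨ p1) ⊢ p1
        [Ax] p1 ⊢ p1
        [Ax] p1 ⊢ p1

Result: YES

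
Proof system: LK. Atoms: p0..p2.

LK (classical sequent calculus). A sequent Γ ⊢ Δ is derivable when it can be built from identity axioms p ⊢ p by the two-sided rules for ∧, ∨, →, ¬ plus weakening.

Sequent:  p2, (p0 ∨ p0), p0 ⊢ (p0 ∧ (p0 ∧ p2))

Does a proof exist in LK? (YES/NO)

Derivation (root first):
[∧R] p2, (p0 ∨ p0), p0 ⊢ (p0 ∧ (p0 ∧ p2))
  [∨L] (p0 ∨ p0) ⊢ p0
    [Ax] p0 ⊢ p0
    [Ax] p0 ⊢ p0
  [∧R] p2, p0 ⊢ (p0 ∧ p2)
    [Ax] p0 ⊢ p0
    [Ax] p2 ⊢ p2

Result: YES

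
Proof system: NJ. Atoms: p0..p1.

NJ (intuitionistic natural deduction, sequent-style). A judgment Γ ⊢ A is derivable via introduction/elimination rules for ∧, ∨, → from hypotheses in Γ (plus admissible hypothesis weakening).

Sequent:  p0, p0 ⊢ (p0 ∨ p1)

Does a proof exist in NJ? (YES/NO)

Derivation trace:
[Wk] p0, p0 ⊢ (p0 ∨ p1)
  [∨I₁] p0 ⊢ (p0 ∨ p1)
    [Ax] p0 ⊢ p0

Result: YES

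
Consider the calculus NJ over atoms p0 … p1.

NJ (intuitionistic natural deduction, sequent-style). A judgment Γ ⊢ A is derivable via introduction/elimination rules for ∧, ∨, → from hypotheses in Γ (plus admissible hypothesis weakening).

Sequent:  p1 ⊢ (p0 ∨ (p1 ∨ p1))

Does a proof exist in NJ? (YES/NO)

Derivation (root first):
[∨I₂] p1 ⊢ (p0 ∨ (p1 ∨ p1))
  [∨I₁] p1 ⊢ (p1 ∨ p1)
    [Ax] p1 ⊢ p1

Result: YES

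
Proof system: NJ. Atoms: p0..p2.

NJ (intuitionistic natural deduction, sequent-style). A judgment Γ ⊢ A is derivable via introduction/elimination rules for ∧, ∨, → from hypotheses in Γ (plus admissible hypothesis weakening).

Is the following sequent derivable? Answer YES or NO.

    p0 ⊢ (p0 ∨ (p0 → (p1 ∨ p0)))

Proof tree:
[∨I₂] p0 ⊢ (p0 ∨ (p0 → (p1 ∨ p0)))
  [→I] p0 ⊢ (p0 → (p1 ∨ p0))
    [Wk] p0, p0 ⊢ (p1 ∨ p0)
      [∨I₂] p0 ⊢ (p1 ∨ p0)
        [Ax] p0 ⊢ p0

Result: YES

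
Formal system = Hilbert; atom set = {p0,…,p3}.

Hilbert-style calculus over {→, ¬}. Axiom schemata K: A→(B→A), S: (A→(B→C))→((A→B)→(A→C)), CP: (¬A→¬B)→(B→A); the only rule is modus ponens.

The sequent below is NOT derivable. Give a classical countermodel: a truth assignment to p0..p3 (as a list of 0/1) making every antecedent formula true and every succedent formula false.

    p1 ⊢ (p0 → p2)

Search for a countermodel by truth-table:
  v=0000: Γ:[p1=F] Δ:[(p0 → p2)=T] refutes=False
  v=0001: Γ:[p1=F] Δ:[(p0 → p2)=T] refutes=False
  v=0010: Γ:[p1=F] Δ:[(p0 → p2)=T] refutes=False
  v=0011: Γ:[p1=F] Δ:[(p0 → p2)=T] refutes=False
  v=0100: Γ:[p1=T] Δ:[(p0 → p2)=T] refutes=False
  v=0101: Γ:[p1=T] Δ:[(p0 → p2)=T] refutes=False
  v=0110: Γ:[p1=T] Δ:[(p0 → p2)=T] refutes=False
  v=0111: Γ:[p1=T] Δ:[(p0 → p2)=T] refutes=False
  v=1000: Γ:[p1=F] Δ:[(p0 → p2)=F] refutes=False
  v=1001: Γ:[p1=F] Δ:[(p0 → p2)=F] refutes=False
  v=1010: Γ:[p1=F] Δ:[(p0 → p2)=T] refutes=False
  v=1011: Γ:[p1=F] Δ:[(p0 → p2)=T] refutes=False
  v=1100: Γ:[p1=T] Δ:[(p0 → p2)=F] refutes=True  ← countermodel

Result: [1, 1, 0, 0]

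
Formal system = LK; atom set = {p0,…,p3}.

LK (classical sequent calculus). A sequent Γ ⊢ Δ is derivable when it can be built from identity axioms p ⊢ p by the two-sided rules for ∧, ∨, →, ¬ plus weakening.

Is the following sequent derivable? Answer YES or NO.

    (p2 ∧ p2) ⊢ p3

Truth-table refutation:
  v=0000: Γ:[(p2 ∧ p2)=F] Δ:[p3=F] refutes=False
  v=0001: Γ:[(p2 ∧ p2)=F] Δ:[p3=T] refutes=False
  v=0010: Γ:[(p2 ∧ p2)=T] Δ:[p3=F] refutes=True  ← countermodel

Result: NO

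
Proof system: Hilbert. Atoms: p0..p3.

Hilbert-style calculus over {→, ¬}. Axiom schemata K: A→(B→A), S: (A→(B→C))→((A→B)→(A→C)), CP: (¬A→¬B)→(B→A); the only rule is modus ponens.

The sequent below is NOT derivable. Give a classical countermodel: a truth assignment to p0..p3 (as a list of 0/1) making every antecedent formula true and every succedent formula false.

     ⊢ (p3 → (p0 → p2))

Enumerate valuations to refute Γ ⊢ Δ:
  v=0000: Γ:[] Δ:[(p3 → (p0 → p2))=T] refutes=False
  v=0001: Γ:[] Δ:[(p3 → (p0 → p2))=T] refutes=False
  v=0010: Γ:[] Δ:[(p3 → (p0 → p2))=T] refutes=False
  v=0011: Γ:[] Δ:[(p3 → (p0 → p2))=T] refutes=False
  v=0100: Γ:[] Δ:[(p3 → (p0 → p2))=T] refutes=False
  v=0101: Γ:[] Δ:[(p3 → (p0 → p2))=T] refutes=False
  v=0110: Γ:[] Δ:[(p3 → (p0 → p2))=T] refutes=False
  v=0111: Γ:[] Δ:[(p3 → (p0 → p2))=T] refutes=False
  v=1000: Γ:[] Δ:[(p3 → (p0 → p2))=T] refutes=False
  v=1001: Γ:[] Δ:[(p3 → (p0 → p2))=F] refutes=True  ← countermodel

Result: [1, 0, 0, 1]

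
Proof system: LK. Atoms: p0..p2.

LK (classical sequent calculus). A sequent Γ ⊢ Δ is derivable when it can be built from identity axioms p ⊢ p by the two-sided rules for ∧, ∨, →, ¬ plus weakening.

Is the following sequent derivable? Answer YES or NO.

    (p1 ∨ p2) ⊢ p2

Search for a countermodel by truth-table:
  v=000: Γ:[(p1 ∨ p2)=F] Δ:[p2=F] refutes=False
  v=001: Γ:[(p1 ∨ p2)=T] Δ:[p2=T] refutes=False
  v=010: Γ:[(p1 ∨ p2)=T] Δ:[p2=F] refutes=True  ← countermodel

Result: NO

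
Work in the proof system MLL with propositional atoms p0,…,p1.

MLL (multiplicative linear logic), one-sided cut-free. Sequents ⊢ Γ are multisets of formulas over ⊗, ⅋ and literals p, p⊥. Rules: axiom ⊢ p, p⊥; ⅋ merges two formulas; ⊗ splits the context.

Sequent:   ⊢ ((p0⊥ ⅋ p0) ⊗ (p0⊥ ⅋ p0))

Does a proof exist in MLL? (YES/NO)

Derivation (root first):
[⊗]  ⊢ ((p0⊥ ⅋ p0) ⊗ (p0⊥ ⅋ p0))
  [⅋]  ⊢ (p0⊥ ⅋ p0)
    [Ax]  ⊢ p0, p0⊥
  [⅋]  ⊢ (p0⊥ ⅋ p0)
    [Ax]  ⊢ p0, p0⊥

Result: YES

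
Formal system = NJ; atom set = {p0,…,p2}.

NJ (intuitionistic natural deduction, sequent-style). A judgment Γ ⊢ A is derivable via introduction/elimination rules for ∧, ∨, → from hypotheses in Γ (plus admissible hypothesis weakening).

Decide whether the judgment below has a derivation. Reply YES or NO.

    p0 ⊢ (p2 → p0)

Derivation trace:
[→I] p0 ⊢ (p2 → p0)
  [Wk] p0, p2 ⊢ p0
    [Ax] p0 ⊢ p0

Result: YES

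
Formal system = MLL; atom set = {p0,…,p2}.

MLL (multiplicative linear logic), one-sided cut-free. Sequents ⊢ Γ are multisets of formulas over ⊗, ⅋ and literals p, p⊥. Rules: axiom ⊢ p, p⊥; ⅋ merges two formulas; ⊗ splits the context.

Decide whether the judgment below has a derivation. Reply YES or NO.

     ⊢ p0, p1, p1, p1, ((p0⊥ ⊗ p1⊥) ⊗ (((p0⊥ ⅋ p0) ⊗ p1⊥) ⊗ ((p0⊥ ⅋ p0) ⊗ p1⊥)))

Proof tree:
[⊗]  ⊢ p0, p1, p1, p1, ((p0⊥ ⊗ p1⊥) ⊗ (((p0⊥ ⅋ p0) ⊗ p1⊥) ⊗ ((p0⊥ ⅋ p0) ⊗ p1⊥)))
  [⊗]  ⊢ p0, p1, (p0⊥ ⊗ p1⊥)
    [Ax]  ⊢ p0, p0⊥
    [Ax]  ⊢ p1, p1⊥
  [⊗]  ⊢ p1, p1, (((p0⊥ ⅋ p0) ⊗ p1⊥) ⊗ ((p0⊥ ⅋ p0) ⊗ p1⊥))
    [⊗]  ⊢ p1, ((p0⊥ ⅋ p0) ⊗ p1⊥)
      [⅋]  ⊢ (p0⊥ ⅋ p0)
        [Ax]  ⊢ p0, p0⊥
      [Ax]  ⊢ p1, p1⊥
    [⊗]  ⊢ p1, ((p0⊥ ⅋ p0) ⊗ p1⊥)
      [⅋]  ⊢ (p0⊥ ⅋ p0)
        [Ax]  ⊢ p0, p0⊥
      [Ax]  ⊢ p1, p1⊥

Result: YES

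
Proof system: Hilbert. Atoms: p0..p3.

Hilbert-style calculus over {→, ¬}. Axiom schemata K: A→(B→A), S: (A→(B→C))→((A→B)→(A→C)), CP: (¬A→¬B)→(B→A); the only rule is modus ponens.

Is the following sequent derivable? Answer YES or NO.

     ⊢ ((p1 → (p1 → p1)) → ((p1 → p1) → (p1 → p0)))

Enumerate valuations to refute Γ ⊢ Δ:
  v=0000: Γ:[] Δ:[((p1 → (p1 → p1)) → ((p1 → p1) → (p1 → p0)))=T] refutes=False
  v=0001: Γ:[] Δ:[((p1 → (p1 → p1)) → ((p1 → p1) → (p1 → p0)))=T] refutes=False
  v=0010: Γ:[] Δ:[((p1 → (p1 → p1)) → ((p1 → p1) → (p1 → p0)))=T] refutes=False
  v=0011: Γ:[] Δ:[((p1 → (p1 → p1)) → ((p1 → p1) → (p1 → p0)))=T] refutes=False
  v=0100: Γ:[] Δ:[((p1 → (p1 → p1)) → ((p1 → p1) → (p1 → p0)))=F] refutes=True  ← countermodel

Result: NO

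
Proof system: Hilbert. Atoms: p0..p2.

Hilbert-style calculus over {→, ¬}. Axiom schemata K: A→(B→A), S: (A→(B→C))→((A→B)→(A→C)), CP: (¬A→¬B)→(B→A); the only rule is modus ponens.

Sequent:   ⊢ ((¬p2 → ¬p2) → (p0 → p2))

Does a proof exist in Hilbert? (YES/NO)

Truth-table refutation:
  v=000: Γ:[] Δ:[((¬p2 → ¬p2) → (p0 → p2))=T] refutes=False
  v=001: Γ:[] Δ:[((¬p2 → ¬p2) → (p0 → p2))=T] refutes=False
  v=010: Γ:[] Δ:[((¬p2 → ¬p2) → (p0 → p2))=T] refutes=False
  v=011: Γ:[] Δ:[((¬p2 → ¬p2) → (p0 → p2))=T] refutes=False
  v=100: Γ:[] Δ:[((¬p2 → ¬p2) → (p0 → p2))=F] refutes=True  ← countermodel

Result: NO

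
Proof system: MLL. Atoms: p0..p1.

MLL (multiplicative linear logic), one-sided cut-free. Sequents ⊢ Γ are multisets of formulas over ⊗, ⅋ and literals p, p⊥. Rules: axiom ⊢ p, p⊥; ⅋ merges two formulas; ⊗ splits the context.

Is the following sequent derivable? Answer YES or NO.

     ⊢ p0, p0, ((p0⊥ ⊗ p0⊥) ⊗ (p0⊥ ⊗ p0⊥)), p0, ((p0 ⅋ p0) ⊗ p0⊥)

Derivation (root first):
[⊗]  ⊢ p0, p0, ((p0⊥ ⊗ p0⊥) ⊗ (p0⊥ ⊗ p0⊥)), p0, ((p0 ⅋ p0) ⊗ p0⊥)
  [⅋]  ⊢ p0, p0, ((p0⊥ ⊗ p0⊥) ⊗ (p0⊥ ⊗ p0⊥)), (p0 ⅋ p0)
    [⊗]  ⊢ p0, p0, p0, p0, ((p0⊥ ⊗ p0⊥) ⊗ (p0⊥ ⊗ p0⊥))
      [⊗]  ⊢ p0, p0, (p0⊥ ⊗ p0⊥)
        [Ax]  ⊢ p0, p0⊥
        [Ax]  ⊢ p0, p0⊥
      [⊗]  ⊢ p0, p0, (p0⊥ ⊗ p0⊥)
        [Ax]  ⊢ p0, p0⊥
        [Ax]  ⊢ p0, p0⊥
  [Ax]  ⊢ p0, p0⊥

Result: YES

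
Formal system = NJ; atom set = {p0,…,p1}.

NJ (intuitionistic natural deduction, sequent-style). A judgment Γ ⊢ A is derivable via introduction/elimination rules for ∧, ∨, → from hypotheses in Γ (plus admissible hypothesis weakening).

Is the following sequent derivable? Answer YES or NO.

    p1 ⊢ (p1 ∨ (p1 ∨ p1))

Proof tree:
[∨I₂] p1 ⊢ (p1 ∨ (p1 ∨ p1))
  [∨I₂] p1 ⊢ (p1 ∨ p1)
    [Ax] p1 ⊢ p1

Result: YES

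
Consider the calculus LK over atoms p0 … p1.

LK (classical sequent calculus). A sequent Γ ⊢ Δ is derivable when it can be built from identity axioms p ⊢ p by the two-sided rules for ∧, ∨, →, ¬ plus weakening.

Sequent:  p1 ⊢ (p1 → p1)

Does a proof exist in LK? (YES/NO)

Proof tree:
[WL] p1 ⊢ (p1 → p1)
  [→R]  ⊢ (p1 → p1)
    [Ax] p1 ⊢ p1

Result: YES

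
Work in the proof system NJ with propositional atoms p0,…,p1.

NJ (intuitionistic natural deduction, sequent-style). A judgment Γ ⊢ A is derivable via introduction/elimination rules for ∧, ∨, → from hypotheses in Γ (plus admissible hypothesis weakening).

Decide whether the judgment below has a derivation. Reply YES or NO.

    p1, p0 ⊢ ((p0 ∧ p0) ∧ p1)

Derivation trace:
[∧I] p1, p0 ⊢ ((p0 ∧ p0) ∧ p1)
  [∧I] p0 ⊢ (p0 ∧ p0)
    [Ax] p0 ⊢ p0
    [Ax] p0 ⊢ p0
  [Ax] p1 ⊢ p1

Result: YES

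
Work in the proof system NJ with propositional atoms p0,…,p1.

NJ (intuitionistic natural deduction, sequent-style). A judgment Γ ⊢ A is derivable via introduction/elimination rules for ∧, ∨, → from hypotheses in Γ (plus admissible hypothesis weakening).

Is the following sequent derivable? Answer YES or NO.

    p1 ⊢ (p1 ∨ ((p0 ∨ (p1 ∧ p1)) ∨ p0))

Derivation trace:
[∨I₂] p1 ⊢ (p1 ∨ ((p0 ∨ (p1 ∧ p1)) ∨ p0))
  [∨I₁] p1 ⊢ ((p0 ∨ (p1 ∧ p1)) ∨ p0)
    [∨I₂] p1 ⊢ (p0 ∨ (p1 ∧ p1))
      [∧I] p1 ⊢ (p1 ∧ p1)
        [Ax] p1 ⊢ p1
        [Ax] p1 ⊢ p1

Result: YES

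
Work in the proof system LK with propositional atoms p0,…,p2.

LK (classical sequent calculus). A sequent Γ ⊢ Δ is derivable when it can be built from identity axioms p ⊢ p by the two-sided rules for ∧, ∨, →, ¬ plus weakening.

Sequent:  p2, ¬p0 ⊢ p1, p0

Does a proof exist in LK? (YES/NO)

Truth-table refutation:
  v=000: Γ:[p2=F, ¬p0=T] Δ:[p1=F, p0=F] refutes=False
  v=001: Γ:[p2=T, ¬p0=T] Δ:[p1=F, p0=F] refutes=True  ← countermodel

Result: NO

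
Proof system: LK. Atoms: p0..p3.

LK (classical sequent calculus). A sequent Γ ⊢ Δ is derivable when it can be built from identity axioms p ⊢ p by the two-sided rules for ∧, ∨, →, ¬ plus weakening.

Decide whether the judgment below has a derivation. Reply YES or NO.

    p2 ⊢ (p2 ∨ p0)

Proof tree:
[∨R] p2 ⊢ (p2 ∨ p0)
  [WR] p2 ⊢ p2, p0
    [Ax] p2 ⊢ p2

Result: YES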